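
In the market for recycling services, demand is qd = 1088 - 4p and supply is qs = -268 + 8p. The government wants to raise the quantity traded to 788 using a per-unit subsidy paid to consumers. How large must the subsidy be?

Required subsidy s = 57 per unit

At q = 788, invert demand for the buyer price: pb = (1088 − 788)/4 = 75; invert supply for the seller price: ps = (788 − (-268))/8 = 132.
The subsidy must fill the gap: s = ps − pb = 132 − 75 = 57.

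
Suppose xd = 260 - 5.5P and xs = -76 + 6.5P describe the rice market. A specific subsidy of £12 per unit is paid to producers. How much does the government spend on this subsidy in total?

Government cost = £1701

Pre-subsidy: 260 - 5.5P = -76 + 6.5P gives P* = 28, x* = 106.
With the subsidy, sellers receive Ps = Pb + 12 for each unit, where Pb is the price buyers pay.
Supply in terms of Pb becomes xs = -76 + 6.5(Pb + 12) = 2 + 6.5Pb. Setting this equal to demand: 260 - 5.5Pb = 2 + 6.5Pb, so Pb = 21.5.
Sellers receive Ps = 21.5 + 12 = 33.5; x' = 260 − 5.5·21.5 = 141.75.
Government outlay = subsidy × quantity = 12 × 141.75 = 1701.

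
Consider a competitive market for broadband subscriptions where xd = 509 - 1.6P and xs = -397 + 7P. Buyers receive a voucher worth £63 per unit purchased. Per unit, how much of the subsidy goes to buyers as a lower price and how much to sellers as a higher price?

Pre-subsidy: 509 - 1.6P = -397 + 7P gives P* = 4530/43, x* = 14639/43.
With the rebate, buyers effectively pay Pb = Ps − 63, where Ps is the price sellers receive.
Demand in terms of Ps becomes xd = 509 − 1.6(Ps − 63) = 609.8 - 1.6Ps. Setting this equal to supply: 609.8 - 1.6Ps = -397 + 7Ps, so Ps = 5034/43.
Buyers pay Pb = 5034/43 − 63 = 2325/43; x' = -397 + 7·(5034/43) = 18167/43.
Buyers' price falls by P* − Pb = 4530/43 − 2325/43 = 2205/43; sellers' price rises by Ps − P* = 5034/43 − 4530/43 = 504/43.

Buyers gain 2205/43 per unit; sellers gain 504/43 per unit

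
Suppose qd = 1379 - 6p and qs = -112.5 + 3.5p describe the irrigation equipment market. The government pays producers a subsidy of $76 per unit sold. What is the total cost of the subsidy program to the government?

Government cost = $45980

Pre-subsidy: 1379 - 6p = -112.5 + 3.5p gives p* = 157, q* = 437.
With the subsidy, sellers receive ps = pb + 76 for each unit, where pb is the price buyers pay.
Supply in terms of pb becomes qs = -112.5 + 3.5(pb + 76) = 153.5 + 3.5pb. Setting this equal to demand: 1379 - 6pb = 153.5 + 3.5pb, so pb = 129.
Sellers receive ps = 129 + 76 = 205; q' = 1379 − 6·129 = 605.
Government outlay = subsidy × quantity = 76 × 605 = 45980.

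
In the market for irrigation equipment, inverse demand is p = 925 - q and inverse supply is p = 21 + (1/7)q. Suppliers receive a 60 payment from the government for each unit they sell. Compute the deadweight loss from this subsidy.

Pre-subsidy: 925 - q = 21 + (1/7)q gives q* = 791 and p* = 134.
With the subsidy, sellers receive ps = pb + 60 for each unit, where pb is the price buyers pay.
On the curves, pb = 925 - q and ps = 21 + (1/7)q; the wedge ps − pb = 60 gives 21 + (1/7)q − (925 - q) = 60, so q' = 843.5.
Then pb = 925 − 1·843.5 = 81.5 and ps = 21 + (1/7)·843.5 = 141.5.
The subsidy expands output by 843.5 − 791 = 52.5 past the efficient level; on those units the gap between marginal cost and willingness to pay runs from 0 up to 60.
DWL = ½ × 60 × 52.5 = 1575.

Deadweight loss = 1575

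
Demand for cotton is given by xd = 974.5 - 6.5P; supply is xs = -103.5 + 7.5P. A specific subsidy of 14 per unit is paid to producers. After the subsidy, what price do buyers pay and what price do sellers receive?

Buyers pay 69.5; sellers receive 83.5

Pre-subsidy: 974.5 - 6.5P = -103.5 + 7.5P gives P* = 77, x* = 474.
With the subsidy, sellers receive Ps = Pb + 14 for each unit, where Pb is the price buyers pay.
Supply in terms of Pb becomes xs = -103.5 + 7.5(Pb + 14) = 1.5 + 7.5Pb. Setting this equal to demand: 974.5 - 6.5Pb = 1.5 + 7.5Pb, so Pb = 69.5.
Sellers receive Ps = 69.5 + 14 = 83.5; x' = 974.5 − 6.5·69.5 = 522.75.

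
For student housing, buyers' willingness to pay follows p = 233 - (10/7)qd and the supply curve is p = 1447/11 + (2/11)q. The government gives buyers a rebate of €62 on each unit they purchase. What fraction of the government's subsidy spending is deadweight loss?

DWL / government spending = 11/58

Pre-subsidy: 233 - (10/7)q = 1447/11 + (2/11)q gives q* = 63 and p* = 143.
With the rebate, buyers effectively pay pb = ps − 62, where ps is the price sellers receive.
On the curves, pb = 233 - (10/7)q and ps = 1447/11 + (2/11)q; the wedge ps − pb = 62 gives 1447/11 + (2/11)q − (233 - (10/7)q) = 62, so q' = 101.5.
Then pb = 233 − (10/7)·101.5 = 88 and ps = 1447/11 + (2/11)·101.5 = 150.
ΔCS = ½(63 + 101.5)(143 − 88) = 4523.75; ΔPS = ½(63 + 101.5)(150 − 143) = 575.75.
Government spending = 62 × 101.5 = 6293.
DWL = ½ × 62 × (101.5 − 63) = 1193.5; fraction = 1193.5 / 6293 = 11/58.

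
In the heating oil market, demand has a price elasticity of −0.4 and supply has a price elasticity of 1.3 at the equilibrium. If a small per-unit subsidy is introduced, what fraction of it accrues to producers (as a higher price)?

Producer share = 4/17

For a small subsidy around the equilibrium, the benefit split depends on the relative slopes, which at a point are proportional to the elasticities.
Buyer share = εs/(εs + |εd|) = 1.3/(1.3 + 0.4) = 13/17; seller share = |εd|/(εs + |εd|) = 4/17.
So producers capture 4/17 of the subsidy.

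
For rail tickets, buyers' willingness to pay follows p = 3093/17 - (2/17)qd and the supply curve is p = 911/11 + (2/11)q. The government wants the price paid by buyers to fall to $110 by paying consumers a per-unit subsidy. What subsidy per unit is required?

Required subsidy s = $84 per unit

At a buyer price of 110, quantity demanded is 1546.5 − 8.5·110 = 611.5.
Sellers supply 611.5 only when they receive ps = 911/11 + (2/11)·611.5 = 194.
s = ps − pb = 194 − 110 = 84.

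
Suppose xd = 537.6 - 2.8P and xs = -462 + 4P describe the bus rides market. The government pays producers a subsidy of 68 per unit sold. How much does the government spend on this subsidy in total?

Pre-subsidy: 537.6 - 2.8P = -462 + 4P gives P* = 147, x* = 126.
With the subsidy, sellers receive Ps = Pb + 68 for each unit, where Pb is the price buyers pay.
Supply in terms of Pb becomes xs = -462 + 4(Pb + 68) = -190 + 4Pb. Setting this equal to demand: 537.6 - 2.8Pb = -190 + 4Pb, so Pb = 107.
Sellers receive Ps = 107 + 68 = 175; x' = 537.6 − 2.8·107 = 238.
Government outlay = subsidy × quantity = 68 × 238 = 16184.

Government cost = 16184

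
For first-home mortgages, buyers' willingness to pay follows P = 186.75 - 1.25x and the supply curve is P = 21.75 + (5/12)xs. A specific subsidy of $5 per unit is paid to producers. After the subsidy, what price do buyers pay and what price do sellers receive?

Pre-subsidy: 186.75 - 1.25x = 21.75 + (5/12)x gives x* = 99 and P* = 63.
With the subsidy, sellers receive Ps = Pb + 5 for each unit, where Pb is the price buyers pay.
On the curves, Pb = 186.75 - 1.25x and Ps = 21.75 + (5/12)x; the wedge Ps − Pb = 5 gives 21.75 + (5/12)x − (186.75 - 1.25x) = 5, so x' = 102.
Then Pb = 186.75 − 1.25·102 = 59.25 and Ps = 21.75 + (5/12)·102 = 64.25.

Buyers pay $59.25; sellers receive $64.25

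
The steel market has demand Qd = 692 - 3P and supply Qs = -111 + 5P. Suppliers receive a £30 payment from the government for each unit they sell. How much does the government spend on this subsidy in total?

Government cost = £13413.75

Pre-subsidy: 692 - 3P = -111 + 5P gives P* = 100.375, Q* = 390.875.
With the subsidy, sellers receive Ps = Pb + 30 for each unit, where Pb is the price buyers pay.
Supply in terms of Pb becomes Qs = -111 + 5(Pb + 30) = 39 + 5Pb. Setting this equal to demand: 692 - 3Pb = 39 + 5Pb, so Pb = 81.625.
Sellers receive Ps = 81.625 + 30 = 111.625; Q' = 692 − 3·81.625 = 447.125.
Government outlay = subsidy × quantity = 30 × 447.125 = 13413.75.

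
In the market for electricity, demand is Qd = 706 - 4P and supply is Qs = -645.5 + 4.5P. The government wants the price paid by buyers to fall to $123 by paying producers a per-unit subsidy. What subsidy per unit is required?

At a buyer price of 123, quantity demanded is 706 − 4·123 = 214.
Sellers supply 214 only when they receive Ps with -645.5 + 4.5·Ps = 214, i.e. Ps = 191.
s = Ps − Pb = 191 − 123 = 68.

Required subsidy s = $68 per unit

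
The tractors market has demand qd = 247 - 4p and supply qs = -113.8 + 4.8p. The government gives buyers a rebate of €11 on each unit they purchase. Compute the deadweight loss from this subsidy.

Deadweight loss = €132

Pre-subsidy: 247 - 4p = -113.8 + 4.8p gives p* = 41, q* = 83.
With the rebate, buyers effectively pay pb = ps − 11, where ps is the price sellers receive.
Demand in terms of ps becomes qd = 247 − 4(ps − 11) = 291 - 4ps. Setting this equal to supply: 291 - 4ps = -113.8 + 4.8ps, so ps = 46.
Buyers pay pb = 46 − 11 = 35; q' = -113.8 + 4.8·46 = 107.
The subsidy expands output by 107 − 83 = 24 past the efficient level; on those units the gap between marginal cost and willingness to pay runs from 0 up to 11.
DWL = ½ × 11 × 24 = 132.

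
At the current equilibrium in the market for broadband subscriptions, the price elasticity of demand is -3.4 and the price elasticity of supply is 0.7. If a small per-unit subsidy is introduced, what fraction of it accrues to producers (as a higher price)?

For a small subsidy around the equilibrium, the benefit split depends on the relative slopes, which at a point are proportional to the elasticities.
Buyer share = εs/(εs + |εd|) = 0.7/(0.7 + 3.4) = 7/41; seller share = |εd|/(εs + |εd|) = 34/41.
So producers capture 34/41 of the subsidy.

Producer share = 34/41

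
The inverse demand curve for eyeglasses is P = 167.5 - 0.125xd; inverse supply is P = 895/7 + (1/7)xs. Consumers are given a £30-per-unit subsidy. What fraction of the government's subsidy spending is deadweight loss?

Pre-subsidy: 167.5 - 0.125x = 895/7 + (1/7)x gives x* = 148 and P* = 149.
With the rebate, buyers effectively pay Pb = Ps − 30, where Ps is the price sellers receive.
On the curves, Pb = 167.5 - 0.125x and Ps = 895/7 + (1/7)x; the wedge Ps − Pb = 30 gives 895/7 + (1/7)x − (167.5 - 0.125x) = 30, so x' = 260.
Then Pb = 167.5 − 0.125·260 = 135 and Ps = 895/7 + (1/7)·260 = 165.
ΔCS = ½(148 + 260)(149 − 135) = 2856; ΔPS = ½(148 + 260)(165 − 149) = 3264.
Government spending = 30 × 260 = 7800.
DWL = ½ × 30 × (260 − 148) = 1680; fraction = 1680 / 7800 = 14/65.

DWL / government spending = 14/65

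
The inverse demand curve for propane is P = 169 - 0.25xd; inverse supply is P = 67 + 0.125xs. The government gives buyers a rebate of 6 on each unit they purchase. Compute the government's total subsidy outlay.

Pre-subsidy: 169 - 0.25x = 67 + 0.125x gives x* = 272 and P* = 101.
With the rebate, buyers effectively pay Pb = Ps − 6, where Ps is the price sellers receive.
On the curves, Pb = 169 - 0.25x and Ps = 67 + 0.125x; the wedge Ps − Pb = 6 gives 67 + 0.125x − (169 - 0.25x) = 6, so x' = 288.
Then Pb = 169 − 0.25·288 = 97 and Ps = 67 + 0.125·288 = 103.
Government outlay = subsidy × quantity = 6 × 288 = 1728.

Government cost = 1728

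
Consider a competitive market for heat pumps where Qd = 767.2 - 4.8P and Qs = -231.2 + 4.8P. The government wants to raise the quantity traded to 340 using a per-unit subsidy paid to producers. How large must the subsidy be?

Required subsidy s = 30 per unit

At Q = 340, invert demand for the buyer price: Pb = (767.2 − 340)/4.8 = 89; invert supply for the seller price: Ps = (340 − (-231.2))/4.8 = 119.
The subsidy must fill the gap: s = Ps − Pb = 119 − 89 = 30.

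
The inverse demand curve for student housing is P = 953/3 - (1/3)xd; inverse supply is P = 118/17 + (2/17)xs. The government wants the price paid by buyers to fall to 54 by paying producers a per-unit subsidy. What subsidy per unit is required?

Required subsidy s = 46 per unit

At a buyer price of 54, quantity demanded is 953 − 3·54 = 791.
Sellers supply 791 only when they receive Ps = 118/17 + (2/17)·791 = 100.
s = Ps − Pb = 100 − 54 = 46.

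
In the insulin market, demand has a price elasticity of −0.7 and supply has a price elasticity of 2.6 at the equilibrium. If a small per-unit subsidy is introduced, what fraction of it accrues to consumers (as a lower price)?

Consumer share = 26/33

For a small subsidy around the equilibrium, the benefit split depends on the relative slopes, which at a point are proportional to the elasticities.
Buyer share = εs/(εs + |εd|) = 2.6/(2.6 + 0.7) = 26/33; seller share = |εd|/(εs + |εd|) = 7/33.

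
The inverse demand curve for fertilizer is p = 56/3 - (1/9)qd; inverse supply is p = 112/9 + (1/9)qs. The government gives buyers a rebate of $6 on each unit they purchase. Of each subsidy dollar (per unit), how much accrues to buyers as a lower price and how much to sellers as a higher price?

Buyers gain $3 per unit; sellers gain $3 per unit

Pre-subsidy: 56/3 - (1/9)q = 112/9 + (1/9)q gives q* = 28 and p* = 140/9.
With the rebate, buyers effectively pay pb = ps − 6, where ps is the price sellers receive.
On the curves, pb = 56/3 - (1/9)q and ps = 112/9 + (1/9)q; the wedge ps − pb = 6 gives 112/9 + (1/9)q − (56/3 - (1/9)q) = 6, so q' = 55.
Then pb = 56/3 − (1/9)·55 = 113/9 and ps = 112/9 + (1/9)·55 = 167/9.
Buyers' price falls by p* − pb = 140/9 − 113/9 = 3; sellers' price rises by ps − p* = 167/9 − 140/9 = 3.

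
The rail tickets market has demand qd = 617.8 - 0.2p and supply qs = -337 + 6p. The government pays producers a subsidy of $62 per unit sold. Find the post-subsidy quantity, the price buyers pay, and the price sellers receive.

q' = 599; buyers pay $94; sellers receive $156

Pre-subsidy: 617.8 - 0.2p = -337 + 6p gives p* = 154, q* = 587.
With the subsidy, sellers receive ps = pb + 62 for each unit, where pb is the price buyers pay.
Supply in terms of pb becomes qs = -337 + 6(pb + 62) = 35 + 6pb. Setting this equal to demand: 617.8 - 0.2pb = 35 + 6pb, so pb = 94.
Sellers receive ps = 94 + 62 = 156; q' = 617.8 − 0.2·94 = 599.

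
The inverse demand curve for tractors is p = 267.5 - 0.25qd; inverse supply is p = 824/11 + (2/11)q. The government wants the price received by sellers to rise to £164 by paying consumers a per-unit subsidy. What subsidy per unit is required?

At a seller price of 164, quantity supplied is -412 + 5.5·164 = 490.
Buyers absorb 490 only when they pay pb = 267.5 − 0.25·490 = 145.
s = ps − pb = 164 − 145 = 19.

Required subsidy s = £19 per unit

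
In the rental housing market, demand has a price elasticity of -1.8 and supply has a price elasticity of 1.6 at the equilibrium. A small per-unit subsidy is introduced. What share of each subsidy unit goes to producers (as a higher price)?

For a small subsidy around the equilibrium, the benefit split depends on the relative slopes, which at a point are proportional to the elasticities.
Buyer share = εs/(εs + |εd|) = 1.6/(1.6 + 1.8) = 8/17; seller share = |εd|/(εs + |εd|) = 9/17.
So producers capture 9/17 of the subsidy.

Producer share = 9/17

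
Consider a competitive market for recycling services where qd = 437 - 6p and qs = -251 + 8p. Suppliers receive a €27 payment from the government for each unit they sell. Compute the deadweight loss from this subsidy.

Pre-subsidy: 437 - 6p = -251 + 8p gives p* = 344/7, q* = 995/7.
With the subsidy, sellers receive ps = pb + 27 for each unit, where pb is the price buyers pay.
Supply in terms of pb becomes qs = -251 + 8(pb + 27) = -35 + 8pb. Setting this equal to demand: 437 - 6pb = -35 + 8pb, so pb = 236/7.
Sellers receive ps = 236/7 + 27 = 425/7; q' = 437 − 6·(236/7) = 1643/7.
The subsidy expands output by 1643/7 − 995/7 = 648/7 past the efficient level; on those units the gap between marginal cost and willingness to pay runs from 0 up to 27.
DWL = ½ × 27 × 648/7 = 8748/7.

Deadweight loss = 8748/7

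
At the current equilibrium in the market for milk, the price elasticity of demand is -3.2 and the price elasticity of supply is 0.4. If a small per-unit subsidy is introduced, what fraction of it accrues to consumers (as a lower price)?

For a small subsidy around the equilibrium, the benefit split depends on the relative slopes, which at a point are proportional to the elasticities.
Buyer share = εs/(εs + |εd|) = 0.4/(0.4 + 3.2) = 1/9; seller share = |εd|/(εs + |εd|) = 8/9.

Consumer share = 1/9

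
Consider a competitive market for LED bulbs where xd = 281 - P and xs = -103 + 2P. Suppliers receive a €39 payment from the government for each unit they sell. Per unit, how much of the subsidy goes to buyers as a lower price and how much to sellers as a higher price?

Pre-subsidy: 281 - P = -103 + 2P gives P* = 128, x* = 153.
With the subsidy, sellers receive Ps = Pb + 39 for each unit, where Pb is the price buyers pay.
Supply in terms of Pb becomes xs = -103 + 2(Pb + 39) = -25 + 2Pb. Setting this equal to demand: 281 - Pb = -25 + 2Pb, so Pb = 102.
Sellers receive Ps = 102 + 39 = 141; x' = 281 − 1·102 = 179.
Buyers' price falls by P* − Pb = 128 − 102 = 26; sellers' price rises by Ps − P* = 141 − 128 = 13.

Buyers gain €26 per unit; sellers gain €13 per unit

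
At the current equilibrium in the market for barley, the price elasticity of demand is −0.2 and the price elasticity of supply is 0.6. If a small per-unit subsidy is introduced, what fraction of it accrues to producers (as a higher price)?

Producer share = 0.25

For a small subsidy around the equilibrium, the benefit split depends on the relative slopes, which at a point are proportional to the elasticities.
Buyer share = εs/(εs + |εd|) = 0.6/(0.6 + 0.2) = 0.75; seller share = |εd|/(εs + |εd|) = 0.25.
So producers capture 0.25 of the subsidy.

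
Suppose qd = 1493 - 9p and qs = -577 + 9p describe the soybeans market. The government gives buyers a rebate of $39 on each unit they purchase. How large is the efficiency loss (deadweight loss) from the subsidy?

Deadweight loss = $3422.25

Pre-subsidy: 1493 - 9p = -577 + 9p gives p* = 115, q* = 458.
With the rebate, buyers effectively pay pb = ps − 39, where ps is the price sellers receive.
Demand in terms of ps becomes qd = 1493 − 9(ps − 39) = 1844 - 9ps. Setting this equal to supply: 1844 - 9ps = -577 + 9ps, so ps = 134.5.
Buyers pay pb = 134.5 − 39 = 95.5; q' = -577 + 9·134.5 = 633.5.
The subsidy expands output by 633.5 − 458 = 175.5 past the efficient level; on those units the gap between marginal cost and willingness to pay runs from 0 up to 39.
DWL = ½ × 39 × 175.5 = 3422.25.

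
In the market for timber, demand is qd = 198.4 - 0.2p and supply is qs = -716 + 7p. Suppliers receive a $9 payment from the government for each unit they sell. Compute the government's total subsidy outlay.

Pre-subsidy: 198.4 - 0.2p = -716 + 7p gives p* = 127, q* = 173.
With the subsidy, sellers receive ps = pb + 9 for each unit, where pb is the price buyers pay.
Supply in terms of pb becomes qs = -716 + 7(pb + 9) = -653 + 7pb. Setting this equal to demand: 198.4 - 0.2pb = -653 + 7pb, so pb = 118.25.
Sellers receive ps = 118.25 + 9 = 127.25; q' = 198.4 − 0.2·118.25 = 174.75.
Government outlay = subsidy × quantity = 9 × 174.75 = 1572.75.

Government cost = $1572.75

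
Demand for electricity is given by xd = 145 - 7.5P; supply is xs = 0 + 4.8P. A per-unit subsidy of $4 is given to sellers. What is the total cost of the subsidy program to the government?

Pre-subsidy: 145 - 7.5P = 0 + 4.8P gives P* = 1450/123, x* = 2320/41.
With the subsidy, sellers receive Ps = Pb + 4 for each unit, where Pb is the price buyers pay.
Supply in terms of Pb becomes xs = 0 + 4.8(Pb + 4) = 19.2 + 4.8Pb. Setting this equal to demand: 145 - 7.5Pb = 19.2 + 4.8Pb, so Pb = 1258/123.
Sellers receive Ps = 1258/123 + 4 = 1750/123; x' = 145 − 7.5·(1258/123) = 2800/41.
Government outlay = subsidy × quantity = 4 × 2800/41 = 11200/41.

Government cost = 11200/41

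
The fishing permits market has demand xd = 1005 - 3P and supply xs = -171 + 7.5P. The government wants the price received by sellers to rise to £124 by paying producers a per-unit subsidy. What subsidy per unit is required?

Required subsidy s = £42 per unit

At a seller price of 124, quantity supplied is -171 + 7.5·124 = 759.
Buyers absorb 759 only when they pay Pb with 1005 − 3·Pb = 759, i.e. Pb = 82.
s = Ps − Pb = 124 − 82 = 42.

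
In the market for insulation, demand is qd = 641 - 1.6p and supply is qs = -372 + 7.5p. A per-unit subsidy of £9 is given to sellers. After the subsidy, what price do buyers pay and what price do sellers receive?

Buyers pay 9455/91; sellers receive 10274/91

Pre-subsidy: 641 - 1.6p = -372 + 7.5p gives p* = 10130/91, q* = 42123/91.
With the subsidy, sellers receive ps = pb + 9 for each unit, where pb is the price buyers pay.
Supply in terms of pb becomes qs = -372 + 7.5(pb + 9) = -304.5 + 7.5pb. Setting this equal to demand: 641 - 1.6pb = -304.5 + 7.5pb, so pb = 9455/91.
Sellers receive ps = 9455/91 + 9 = 10274/91; q' = 641 − 1.6·(9455/91) = 43203/91.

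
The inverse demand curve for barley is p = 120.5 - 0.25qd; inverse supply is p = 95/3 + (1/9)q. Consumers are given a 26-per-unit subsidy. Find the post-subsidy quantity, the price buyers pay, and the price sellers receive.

q' = 318; buyers pay 41; sellers receive 67

Pre-subsidy: 120.5 - 0.25q = 95/3 + (1/9)q gives q* = 246 and p* = 59.
With the rebate, buyers effectively pay pb = ps − 26, where ps is the price sellers receive.
On the curves, pb = 120.5 - 0.25q and ps = 95/3 + (1/9)q; the wedge ps − pb = 26 gives 95/3 + (1/9)q − (120.5 - 0.25q) = 26, so q' = 318.
Then pb = 120.5 − 0.25·318 = 41 and ps = 95/3 + (1/9)·318 = 67.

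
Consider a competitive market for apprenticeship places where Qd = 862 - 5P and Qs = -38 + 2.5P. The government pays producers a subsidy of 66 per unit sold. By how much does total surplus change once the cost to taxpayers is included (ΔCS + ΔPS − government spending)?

Net change in total surplus = -3630

Pre-subsidy: 862 - 5P = -38 + 2.5P gives P* = 120, Q* = 262.
With the subsidy, sellers receive Ps = Pb + 66 for each unit, where Pb is the price buyers pay.
Supply in terms of Pb becomes Qs = -38 + 2.5(Pb + 66) = 127 + 2.5Pb. Setting this equal to demand: 862 - 5Pb = 127 + 2.5Pb, so Pb = 98.
Sellers receive Ps = 98 + 66 = 164; Q' = 862 − 5·98 = 372.
ΔCS = ½(262 + 372)(120 − 98) = 6974; ΔPS = ½(262 + 372)(164 − 120) = 13948.
Government spending = 66 × 372 = 24552.
Net change = 6974 + 13948 − 24552 = -3630. The loss equals the DWL triangle ½·66·110.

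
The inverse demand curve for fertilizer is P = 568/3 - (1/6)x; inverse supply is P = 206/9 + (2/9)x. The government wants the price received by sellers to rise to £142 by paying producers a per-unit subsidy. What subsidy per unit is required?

Required subsidy s = £42 per unit

At a seller price of 142, quantity supplied is -103 + 4.5·142 = 536.
Buyers absorb 536 only when they pay Pb = 568/3 − (1/6)·536 = 100.
s = Ps − Pb = 142 − 100 = 42.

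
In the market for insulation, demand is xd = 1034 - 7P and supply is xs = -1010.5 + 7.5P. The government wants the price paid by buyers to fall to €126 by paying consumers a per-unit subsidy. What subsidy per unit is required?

At a buyer price of 126, quantity demanded is 1034 − 7·126 = 152.
Sellers supply 152 only when they receive Ps with -1010.5 + 7.5·Ps = 152, i.e. Ps = 155.
s = Ps − Pb = 155 − 126 = 29.

Required subsidy s = €29 per unit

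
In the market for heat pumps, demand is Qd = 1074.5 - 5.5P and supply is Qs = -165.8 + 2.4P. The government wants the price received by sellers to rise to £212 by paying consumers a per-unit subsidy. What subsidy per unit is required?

At a seller price of 212, quantity supplied is -165.8 + 2.4·212 = 343.
Buyers absorb 343 only when they pay Pb with 1074.5 − 5.5·Pb = 343, i.e. Pb = 133.
s = Ps − Pb = 212 − 133 = 79.

Required subsidy s = £79 per unit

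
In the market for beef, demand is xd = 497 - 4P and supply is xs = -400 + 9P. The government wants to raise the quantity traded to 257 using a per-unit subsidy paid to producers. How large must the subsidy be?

Required subsidy s = 13 per unit

At x = 257, invert demand for the buyer price: Pb = (497 − 257)/4 = 60; invert supply for the seller price: Ps = (257 − (-400))/9 = 73.
The subsidy must fill the gap: s = Ps − Pb = 73 − 60 = 13.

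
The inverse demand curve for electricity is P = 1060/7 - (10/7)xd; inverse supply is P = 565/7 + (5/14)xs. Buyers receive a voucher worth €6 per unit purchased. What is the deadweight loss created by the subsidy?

Deadweight loss = €10.08

Pre-subsidy: 1060/7 - (10/7)x = 565/7 + (5/14)x gives x* = 39.6 and P* = 664/7.
With the rebate, buyers effectively pay Pb = Ps − 6, where Ps is the price sellers receive.
On the curves, Pb = 1060/7 - (10/7)x and Ps = 565/7 + (5/14)x; the wedge Ps − Pb = 6 gives 565/7 + (5/14)x − (1060/7 - (10/7)x) = 6, so x' = 42.96.
Then Pb = 1060/7 − (10/7)·42.96 = 3152/35 and Ps = 565/7 + (5/14)·42.96 = 3362/35.
The subsidy expands output by 42.96 − 39.6 = 3.36 past the efficient level; on those units the gap between marginal cost and willingness to pay runs from 0 up to 6.
DWL = ½ × 6 × 3.36 = 10.08.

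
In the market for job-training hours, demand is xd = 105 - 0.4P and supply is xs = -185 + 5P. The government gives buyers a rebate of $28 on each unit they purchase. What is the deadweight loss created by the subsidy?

Pre-subsidy: 105 - 0.4P = -185 + 5P gives P* = 1450/27, x* = 2255/27.
With the rebate, buyers effectively pay Pb = Ps − 28, where Ps is the price sellers receive.
Demand in terms of Ps becomes xd = 105 − 0.4(Ps − 28) = 116.2 - 0.4Ps. Setting this equal to supply: 116.2 - 0.4Ps = -185 + 5Ps, so Ps = 502/9.
Buyers pay Pb = 502/9 − 28 = 250/9; x' = -185 + 5·(502/9) = 845/9.
The subsidy expands output by 845/9 − 2255/27 = 280/27 past the efficient level; on those units the gap between marginal cost and willingness to pay runs from 0 up to 28.
DWL = ½ × 28 × 280/27 = 3920/27.

Deadweight loss = 3920/27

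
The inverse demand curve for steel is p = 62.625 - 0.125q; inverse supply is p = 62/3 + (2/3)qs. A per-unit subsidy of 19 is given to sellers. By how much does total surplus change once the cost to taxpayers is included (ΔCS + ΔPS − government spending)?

Net change in total surplus = -228

Pre-subsidy: 62.625 - 0.125q = 62/3 + (2/3)q gives q* = 53 and p* = 56.
With the subsidy, sellers receive ps = pb + 19 for each unit, where pb is the price buyers pay.
On the curves, pb = 62.625 - 0.125q and ps = 62/3 + (2/3)q; the wedge ps − pb = 19 gives 62/3 + (2/3)q − (62.625 - 0.125q) = 19, so q' = 77.
Then pb = 62.625 − 0.125·77 = 53 and ps = 62/3 + (2/3)·77 = 72.
ΔCS = ½(53 + 77)(56 − 53) = 195; ΔPS = ½(53 + 77)(72 − 56) = 1040.
Government spending = 19 × 77 = 1463.
Net change = 195 + 1040 − 1463 = -228. The loss equals the DWL triangle ½·19·24.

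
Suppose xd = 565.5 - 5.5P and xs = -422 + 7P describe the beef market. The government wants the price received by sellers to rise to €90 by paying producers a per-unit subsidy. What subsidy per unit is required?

At a seller price of 90, quantity supplied is -422 + 7·90 = 208.
Buyers absorb 208 only when they pay Pb with 565.5 − 5.5·Pb = 208, i.e. Pb = 65.
s = Ps − Pb = 90 − 65 = 25.

Required subsidy s = €25 per unit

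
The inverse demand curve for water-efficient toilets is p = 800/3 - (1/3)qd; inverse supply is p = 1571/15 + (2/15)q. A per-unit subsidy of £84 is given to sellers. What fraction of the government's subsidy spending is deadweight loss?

DWL / government spending = 90/527

Pre-subsidy: 800/3 - (1/3)q = 1571/15 + (2/15)q gives q* = 347 and p* = 151.
With the subsidy, sellers receive ps = pb + 84 for each unit, where pb is the price buyers pay.
On the curves, pb = 800/3 - (1/3)q and ps = 1571/15 + (2/15)q; the wedge ps − pb = 84 gives 1571/15 + (2/15)q − (800/3 - (1/3)q) = 84, so q' = 527.
Then pb = 800/3 − (1/3)·527 = 91 and ps = 1571/15 + (2/15)·527 = 175.
ΔCS = ½(347 + 527)(151 − 91) = 26220; ΔPS = ½(347 + 527)(175 − 151) = 10488.
Government spending = 84 × 527 = 44268.
DWL = ½ × 84 × (527 − 347) = 7560; fraction = 7560 / 44268 = 90/527.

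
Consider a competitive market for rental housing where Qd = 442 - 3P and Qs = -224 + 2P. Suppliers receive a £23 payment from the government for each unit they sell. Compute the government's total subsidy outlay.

Government cost = £1610

Pre-subsidy: 442 - 3P = -224 + 2P gives P* = 133.2, Q* = 42.4.
With the subsidy, sellers receive Ps = Pb + 23 for each unit, where Pb is the price buyers pay.
Supply in terms of Pb becomes Qs = -224 + 2(Pb + 23) = -178 + 2Pb. Setting this equal to demand: 442 - 3Pb = -178 + 2Pb, so Pb = 124.
Sellers receive Ps = 124 + 23 = 147; Q' = 442 − 3·124 = 70.
Government outlay = subsidy × quantity = 23 × 70 = 1610.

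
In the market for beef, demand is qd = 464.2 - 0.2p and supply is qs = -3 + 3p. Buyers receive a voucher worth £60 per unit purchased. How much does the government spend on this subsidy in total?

Pre-subsidy: 464.2 - 0.2p = -3 + 3p gives p* = 146, q* = 435.
With the rebate, buyers effectively pay pb = ps − 60, where ps is the price sellers receive.
Demand in terms of ps becomes qd = 464.2 − 0.2(ps − 60) = 476.2 - 0.2ps. Setting this equal to supply: 476.2 - 0.2ps = -3 + 3ps, so ps = 149.75.
Buyers pay pb = 149.75 − 60 = 89.75; q' = -3 + 3·149.75 = 446.25.
Government outlay = subsidy × quantity = 60 × 446.25 = 26775.

Government cost = £26775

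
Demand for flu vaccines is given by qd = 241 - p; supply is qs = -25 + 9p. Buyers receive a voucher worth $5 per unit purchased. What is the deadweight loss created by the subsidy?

Deadweight loss = $11.25

Pre-subsidy: 241 - p = -25 + 9p gives p* = 26.6, q* = 214.4.
With the rebate, buyers effectively pay pb = ps − 5, where ps is the price sellers receive.
Demand in terms of ps becomes qd = 241 − 1(ps − 5) = 246 - ps. Setting this equal to supply: 246 - ps = -25 + 9ps, so ps = 27.1.
Buyers pay pb = 27.1 − 5 = 22.1; q' = -25 + 9·27.1 = 218.9.
The subsidy expands output by 218.9 − 214.4 = 4.5 past the efficient level; on those units the gap between marginal cost and willingness to pay runs from 0 up to 5.
DWL = ½ × 5 × 4.5 = 11.25.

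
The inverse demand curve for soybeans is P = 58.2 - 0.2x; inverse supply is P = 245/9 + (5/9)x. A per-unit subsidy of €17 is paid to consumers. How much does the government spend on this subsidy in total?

Pre-subsidy: 58.2 - 0.2x = 245/9 + (5/9)x gives x* = 41 and P* = 50.
With the rebate, buyers effectively pay Pb = Ps − 17, where Ps is the price sellers receive.
On the curves, Pb = 58.2 - 0.2x and Ps = 245/9 + (5/9)x; the wedge Ps − Pb = 17 gives 245/9 + (5/9)x − (58.2 - 0.2x) = 17, so x' = 63.5.
Then Pb = 58.2 − 0.2·63.5 = 45.5 and Ps = 245/9 + (5/9)·63.5 = 62.5.
Government outlay = subsidy × quantity = 17 × 63.5 = 1079.5.

Government cost = €1079.5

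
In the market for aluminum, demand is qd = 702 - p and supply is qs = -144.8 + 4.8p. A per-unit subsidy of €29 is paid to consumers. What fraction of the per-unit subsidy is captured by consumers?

Pre-subsidy: 702 - p = -144.8 + 4.8p gives p* = 146, q* = 556.
With the rebate, buyers effectively pay pb = ps − 29, where ps is the price sellers receive.
Demand in terms of ps becomes qd = 702 − 1(ps − 29) = 731 - ps. Setting this equal to supply: 731 - ps = -144.8 + 4.8ps, so ps = 151.
Buyers pay pb = 151 − 29 = 122; q' = -144.8 + 4.8·151 = 580.
Buyers' price falls by p* − pb = 146 − 122 = 24; sellers' price rises by ps − p* = 151 − 146 = 5.
So consumers capture 24/29 = 24/29 of each unit of subsidy.

Consumer share = 24/29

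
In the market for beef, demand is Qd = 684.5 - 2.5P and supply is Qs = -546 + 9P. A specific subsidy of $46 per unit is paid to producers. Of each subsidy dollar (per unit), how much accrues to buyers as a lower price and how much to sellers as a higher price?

Buyers gain $36 per unit; sellers gain $10 per unit

Pre-subsidy: 684.5 - 2.5P = -546 + 9P gives P* = 107, Q* = 417.
With the subsidy, sellers receive Ps = Pb + 46 for each unit, where Pb is the price buyers pay.
Supply in terms of Pb becomes Qs = -546 + 9(Pb + 46) = -132 + 9Pb. Setting this equal to demand: 684.5 - 2.5Pb = -132 + 9Pb, so Pb = 71.
Sellers receive Ps = 71 + 46 = 117; Q' = 684.5 − 2.5·71 = 507.
Buyers' price falls by P* − Pb = 107 − 71 = 36; sellers' price rises by Ps − P* = 117 − 107 = 10.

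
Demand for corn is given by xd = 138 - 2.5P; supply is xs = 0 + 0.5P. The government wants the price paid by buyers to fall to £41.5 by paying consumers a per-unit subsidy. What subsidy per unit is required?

Required subsidy s = £27 per unit

At a buyer price of 41.5, quantity demanded is 138 − 2.5·41.5 = 34.25.
Sellers supply 34.25 only when they receive Ps with 0 + 0.5·Ps = 34.25, i.e. Ps = 68.5.
s = Ps − Pb = 68.5 − 41.5 = 27.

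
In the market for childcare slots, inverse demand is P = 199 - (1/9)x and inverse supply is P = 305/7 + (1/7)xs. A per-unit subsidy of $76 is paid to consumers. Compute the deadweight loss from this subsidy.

Deadweight loss = $11371.5

Pre-subsidy: 199 - (1/9)x = 305/7 + (1/7)x gives x* = 612 and P* = 131.
With the rebate, buyers effectively pay Pb = Ps − 76, where Ps is the price sellers receive.
On the curves, Pb = 199 - (1/9)x and Ps = 305/7 + (1/7)x; the wedge Ps − Pb = 76 gives 305/7 + (1/7)x − (199 - (1/9)x) = 76, so x' = 911.25.
Then Pb = 199 − (1/9)·911.25 = 97.75 and Ps = 305/7 + (1/7)·911.25 = 173.75.
The subsidy expands output by 911.25 − 612 = 299.25 past the efficient level; on those units the gap between marginal cost and willingness to pay runs from 0 up to 76.
DWL = ½ × 76 × 299.25 = 11371.5.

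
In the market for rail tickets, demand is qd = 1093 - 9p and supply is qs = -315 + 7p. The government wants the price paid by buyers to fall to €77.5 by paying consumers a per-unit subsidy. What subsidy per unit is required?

Required subsidy s = €24 per unit

At a buyer price of 77.5, quantity demanded is 1093 − 9·77.5 = 395.5.
Sellers supply 395.5 only when they receive ps with -315 + 7·ps = 395.5, i.e. ps = 101.5.
s = ps − pb = 101.5 − 77.5 = 24.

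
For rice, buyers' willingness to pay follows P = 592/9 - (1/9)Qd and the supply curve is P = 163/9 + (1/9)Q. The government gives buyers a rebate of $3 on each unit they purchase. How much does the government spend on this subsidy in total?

Government cost = $684

Pre-subsidy: 592/9 - (1/9)Q = 163/9 + (1/9)Q gives Q* = 214.5 and P* = 755/18.
With the rebate, buyers effectively pay Pb = Ps − 3, where Ps is the price sellers receive.
On the curves, Pb = 592/9 - (1/9)Q and Ps = 163/9 + (1/9)Q; the wedge Ps − Pb = 3 gives 163/9 + (1/9)Q − (592/9 - (1/9)Q) = 3, so Q' = 228.
Then Pb = 592/9 − (1/9)·228 = 364/9 and Ps = 163/9 + (1/9)·228 = 391/9.
Government outlay = subsidy × quantity = 3 × 228 = 684.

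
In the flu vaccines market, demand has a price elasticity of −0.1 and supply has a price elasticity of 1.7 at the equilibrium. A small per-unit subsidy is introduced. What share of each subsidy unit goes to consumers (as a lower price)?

Consumer share = 17/18

For a small subsidy around the equilibrium, the benefit split depends on the relative slopes, which at a point are proportional to the elasticities.
Buyer share = εs/(εs + |εd|) = 1.7/(1.7 + 0.1) = 17/18; seller share = |εd|/(εs + |εd|) = 1/18.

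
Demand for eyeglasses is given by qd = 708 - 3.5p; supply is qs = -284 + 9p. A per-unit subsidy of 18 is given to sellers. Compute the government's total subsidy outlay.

Government cost = 8560.8

Pre-subsidy: 708 - 3.5p = -284 + 9p gives p* = 79.36, q* = 430.24.
With the subsidy, sellers receive ps = pb + 18 for each unit, where pb is the price buyers pay.
Supply in terms of pb becomes qs = -284 + 9(pb + 18) = -122 + 9pb. Setting this equal to demand: 708 - 3.5pb = -122 + 9pb, so pb = 66.4.
Sellers receive ps = 66.4 + 18 = 84.4; q' = 708 − 3.5·66.4 = 475.6.
Government outlay = subsidy × quantity = 18 × 475.6 = 8560.8.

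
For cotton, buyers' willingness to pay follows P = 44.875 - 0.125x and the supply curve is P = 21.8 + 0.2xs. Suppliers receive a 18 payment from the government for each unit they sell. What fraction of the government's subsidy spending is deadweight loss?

DWL / government spending = 360/1643

Pre-subsidy: 44.875 - 0.125x = 21.8 + 0.2x gives x* = 71 and P* = 36.
With the subsidy, sellers receive Ps = Pb + 18 for each unit, where Pb is the price buyers pay.
On the curves, Pb = 44.875 - 0.125x and Ps = 21.8 + 0.2x; the wedge Ps − Pb = 18 gives 21.8 + 0.2x − (44.875 - 0.125x) = 18, so x' = 1643/13.
Then Pb = 44.875 − 0.125·(1643/13) = 378/13 and Ps = 21.8 + 0.2·(1643/13) = 612/13.
ΔCS = ½(71 + 1643/13)(36 − 378/13) = 115470/169; ΔPS = ½(71 + 1643/13)(612/13 − 36) = 184752/169.
Government spending = 18 × 1643/13 = 29574/13.
DWL = ½ × 18 × (1643/13 − 71) = 6480/13; fraction = (6480/13) / (29574/13) = 360/1643.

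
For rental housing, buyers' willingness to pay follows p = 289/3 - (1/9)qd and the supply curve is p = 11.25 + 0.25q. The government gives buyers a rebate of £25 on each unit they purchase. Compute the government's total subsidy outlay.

Pre-subsidy: 289/3 - (1/9)q = 11.25 + 0.25q gives q* = 3063/13 and p* = 912/13.
With the rebate, buyers effectively pay pb = ps − 25, where ps is the price sellers receive.
On the curves, pb = 289/3 - (1/9)q and ps = 11.25 + 0.25q; the wedge ps − pb = 25 gives 11.25 + 0.25q − (289/3 - (1/9)q) = 25, so q' = 3963/13.
Then pb = 289/3 − (1/9)·(3963/13) = 812/13 and ps = 11.25 + 0.25·(3963/13) = 1137/13.
Government outlay = subsidy × quantity = 25 × 3963/13 = 99075/13.

Government cost = 99075/13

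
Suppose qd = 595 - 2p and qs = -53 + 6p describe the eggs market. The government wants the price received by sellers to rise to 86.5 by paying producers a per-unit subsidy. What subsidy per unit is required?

Required subsidy s = 22 per unit

At a seller price of 86.5, quantity supplied is -53 + 6·86.5 = 466.
Buyers absorb 466 only when they pay pb with 595 − 2·pb = 466, i.e. pb = 64.5.
s = ps − pb = 86.5 − 64.5 = 22.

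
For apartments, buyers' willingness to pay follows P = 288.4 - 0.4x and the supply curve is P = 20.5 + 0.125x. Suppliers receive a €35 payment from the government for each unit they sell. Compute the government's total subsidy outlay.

Pre-subsidy: 288.4 - 0.4x = 20.5 + 0.125x gives x* = 3572/7 and P* = 590/7.
With the subsidy, sellers receive Ps = Pb + 35 for each unit, where Pb is the price buyers pay.
On the curves, Pb = 288.4 - 0.4x and Ps = 20.5 + 0.125x; the wedge Ps − Pb = 35 gives 20.5 + 0.125x − (288.4 - 0.4x) = 35, so x' = 12116/21.
Then Pb = 288.4 − 0.4·(12116/21) = 1210/21 and Ps = 20.5 + 0.125·(12116/21) = 1945/21.
Government outlay = subsidy × quantity = 35 × 12116/21 = 60580/3.

Government cost = 60580/3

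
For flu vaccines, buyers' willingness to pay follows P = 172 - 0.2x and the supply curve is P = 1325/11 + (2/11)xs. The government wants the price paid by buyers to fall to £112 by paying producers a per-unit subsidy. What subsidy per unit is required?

At a buyer price of 112, quantity demanded is 860 − 5·112 = 300.
Sellers supply 300 only when they receive Ps = 1325/11 + (2/11)·300 = 175.
s = Ps − Pb = 175 − 112 = 63.

Required subsidy s = £63 per unit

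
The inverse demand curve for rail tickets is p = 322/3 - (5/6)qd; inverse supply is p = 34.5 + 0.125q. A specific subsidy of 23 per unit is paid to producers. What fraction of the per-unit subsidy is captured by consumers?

Pre-subsidy: 322/3 - (5/6)q = 34.5 + 0.125q gives q* = 76 and p* = 44.
With the subsidy, sellers receive ps = pb + 23 for each unit, where pb is the price buyers pay.
On the curves, pb = 322/3 - (5/6)q and ps = 34.5 + 0.125q; the wedge ps − pb = 23 gives 34.5 + 0.125q − (322/3 - (5/6)q) = 23, so q' = 100.
Then pb = 322/3 − (5/6)·100 = 24 and ps = 34.5 + 0.125·100 = 47.
Buyers' price falls by p* − pb = 44 − 24 = 20; sellers' price rises by ps − p* = 47 − 44 = 3.
So consumers capture 20/23 = 20/23 of each unit of subsidy.

Consumer share = 20/23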